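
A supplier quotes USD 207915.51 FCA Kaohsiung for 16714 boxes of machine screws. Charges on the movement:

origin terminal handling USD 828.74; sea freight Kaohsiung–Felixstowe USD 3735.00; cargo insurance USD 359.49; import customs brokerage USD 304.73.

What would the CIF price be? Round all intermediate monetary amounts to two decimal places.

Not relevant to the conversion: brokerage — on the buyer under both terms; not part of either seller's price.
From FCA to CIF, the seller additionally bears: origin terminal, freight, insurance.
CIF price = 207915.51 + 828.74 + 3735.00 + 359.49 = 212838.74

CIF price: USD 212838.74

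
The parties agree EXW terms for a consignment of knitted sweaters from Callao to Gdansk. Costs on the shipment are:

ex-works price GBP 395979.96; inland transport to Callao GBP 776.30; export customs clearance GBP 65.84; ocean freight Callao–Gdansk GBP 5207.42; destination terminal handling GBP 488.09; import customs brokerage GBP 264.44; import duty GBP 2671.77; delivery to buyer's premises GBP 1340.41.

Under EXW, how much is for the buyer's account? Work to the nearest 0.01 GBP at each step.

EXW: the seller makes goods available at their premises; the buyer bears all onward costs.
Seller's account: goods 395979.96 = 395979.96
Buyer's account: inland to port 776.30 + export clearance 65.84 + freight 5207.42 + destination terminal 488.09 + brokerage 264.44 + duty 2671.77 + delivery 1340.41 = 10814.27

Buyer's account: GBP 10814.27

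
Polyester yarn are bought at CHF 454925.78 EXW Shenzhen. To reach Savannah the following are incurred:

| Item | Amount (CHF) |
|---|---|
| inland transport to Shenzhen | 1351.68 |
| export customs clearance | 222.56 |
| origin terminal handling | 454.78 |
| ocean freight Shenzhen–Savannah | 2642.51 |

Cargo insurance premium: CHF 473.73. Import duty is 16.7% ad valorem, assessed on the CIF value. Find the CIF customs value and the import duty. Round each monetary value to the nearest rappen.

CIF = EXW price + pre-shipment costs + freight + insurance
CIF = 454925.78 + 1351.68 + 222.56 + 454.78 + 2642.51 + 473.73 = 460071.04
Import duty = 460071.04 × 16.7% = 76831.86

CIF value: CHF 460071.04; import duty: CHF 76831.86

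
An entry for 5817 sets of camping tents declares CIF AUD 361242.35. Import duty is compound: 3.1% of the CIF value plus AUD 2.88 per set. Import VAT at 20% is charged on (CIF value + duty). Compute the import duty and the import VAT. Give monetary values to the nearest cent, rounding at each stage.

Import duty: AUD 27951.47; import VAT: AUD 77838.76

Ad valorem component: 361242.35 × 3.1% = 11198.51
Specific component: 5817 × 2.88 = 16752.96
Import duty = 11198.51 + 16752.96 = 27951.47
VAT base = CIF + duty = 361242.35 + 27951.47 = 389193.82
Import VAT = 389193.82 × 20% = 77838.76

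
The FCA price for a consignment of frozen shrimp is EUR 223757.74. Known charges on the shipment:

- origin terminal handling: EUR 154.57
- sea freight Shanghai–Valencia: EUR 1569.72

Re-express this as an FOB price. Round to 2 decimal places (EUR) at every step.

Not relevant to the conversion: freight — on the buyer under both terms; not part of either seller's price.
From FCA to FOB, the seller additionally bears: origin terminal.
FOB price = 223757.74 + 154.57 = 223912.31

FOB price: EUR 223912.31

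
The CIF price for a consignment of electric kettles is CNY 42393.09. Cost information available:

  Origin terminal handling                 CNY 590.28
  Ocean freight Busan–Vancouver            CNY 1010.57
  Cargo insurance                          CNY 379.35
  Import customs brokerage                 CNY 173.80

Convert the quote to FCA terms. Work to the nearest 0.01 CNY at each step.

Not relevant to the conversion: brokerage — on the buyer under both terms; not part of either seller's price.
From CIF to FCA, the seller no longer bears: origin terminal, freight, insurance.
FCA price = 42393.09 − 590.28 − 1010.57 − 379.35 = 40412.89

FCA price: CNY 40412.89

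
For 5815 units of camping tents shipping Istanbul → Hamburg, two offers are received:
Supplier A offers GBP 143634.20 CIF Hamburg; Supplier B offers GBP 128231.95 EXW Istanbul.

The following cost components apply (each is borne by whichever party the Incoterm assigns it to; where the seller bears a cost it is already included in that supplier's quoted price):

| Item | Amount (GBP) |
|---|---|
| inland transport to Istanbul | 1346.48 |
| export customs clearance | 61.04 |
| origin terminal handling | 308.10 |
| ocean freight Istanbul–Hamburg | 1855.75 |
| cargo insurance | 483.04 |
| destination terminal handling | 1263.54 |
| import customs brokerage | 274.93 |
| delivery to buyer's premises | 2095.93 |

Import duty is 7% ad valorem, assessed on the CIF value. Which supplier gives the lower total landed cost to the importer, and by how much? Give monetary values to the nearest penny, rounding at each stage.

Supplier B is cheaper by GBP 12142.18

Supplier A (CIF):
The CIF price already equals the CIF value: 143634.20
Import duty = 143634.20 × 7% = 10054.39
Buyer bears (A): 1263.54 + 274.93 + 2095.93 = 3634.40
Landed cost (A) = invoice 143634.20 + 3634.40 + duty 10054.39 = 157322.99
Supplier B (EXW):
CIF value = EXW price + inland to port + export clearance + origin terminal + freight + insurance = 128231.95 + 1346.48 + 61.04 + 308.10 + 1855.75 + 483.04 = 132286.36
Import duty = 132286.36 × 7% = 9260.05
Buyer bears (B): 1346.48 + 61.04 + 308.10 + 1855.75 + 483.04 + 1263.54 + 274.93 + 2095.93 = 7688.81
Landed cost (B) = invoice 128231.95 + 7688.81 + duty 9260.05 = 145180.81
Difference = |157322.99 − 145180.81| = 12142.18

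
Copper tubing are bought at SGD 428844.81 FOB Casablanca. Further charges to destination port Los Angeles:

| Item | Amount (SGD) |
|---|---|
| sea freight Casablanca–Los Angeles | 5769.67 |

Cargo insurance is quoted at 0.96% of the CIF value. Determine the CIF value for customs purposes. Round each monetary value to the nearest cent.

Let C be the CIF value. C = FOB price + freight + 0.96% × C
C − 0.96% × C = 428844.81 + 5769.67
0.9904 × C = 434614.48
C = 434614.48 / 0.9904 = 438827.22
Insurance premium = 0.96% × 438827.22 = 4212.74

CIF value: SGD 438827.22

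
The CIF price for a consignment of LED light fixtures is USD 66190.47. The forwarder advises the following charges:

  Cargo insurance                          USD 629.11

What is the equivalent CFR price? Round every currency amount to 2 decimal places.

From CIF to CFR, the seller no longer bears: insurance.
CFR price = 66190.47 − 629.11 = 65561.36

CFR price: USD 65561.36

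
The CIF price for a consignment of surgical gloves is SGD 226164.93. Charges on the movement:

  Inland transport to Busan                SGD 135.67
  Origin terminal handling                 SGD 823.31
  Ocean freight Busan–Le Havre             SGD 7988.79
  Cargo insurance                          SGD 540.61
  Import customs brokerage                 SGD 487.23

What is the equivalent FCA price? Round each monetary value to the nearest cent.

FCA price: SGD 216812.22

Not relevant to the conversion: inland to port — on the seller under both CIF and FCA; already in the CIF price and stays in the FCA price. brokerage — on the buyer under both terms; not part of either seller's price.
From CIF to FCA, the seller no longer bears: origin terminal, freight, insurance.
FCA price = 226164.93 − 823.31 − 7988.79 − 540.61 = 216812.22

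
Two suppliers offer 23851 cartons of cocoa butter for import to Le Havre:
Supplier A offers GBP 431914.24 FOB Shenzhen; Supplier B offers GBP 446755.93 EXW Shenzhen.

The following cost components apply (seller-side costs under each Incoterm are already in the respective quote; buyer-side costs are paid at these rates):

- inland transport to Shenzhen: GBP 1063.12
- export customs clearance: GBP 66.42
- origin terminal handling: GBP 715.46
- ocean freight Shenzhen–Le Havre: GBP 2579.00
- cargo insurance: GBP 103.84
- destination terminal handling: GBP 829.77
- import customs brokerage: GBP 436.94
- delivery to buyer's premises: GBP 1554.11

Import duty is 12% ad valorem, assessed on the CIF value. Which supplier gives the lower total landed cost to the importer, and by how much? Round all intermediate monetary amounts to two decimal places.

Supplier A is cheaper by GBP 18689.09

Supplier A (FOB):
CIF value = FOB price + freight + insurance = 431914.24 + 2579.00 + 103.84 = 434597.08
Import duty = 434597.08 × 12% = 52151.65
Buyer bears (A): 2579.00 + 103.84 + 829.77 + 436.94 + 1554.11 = 5503.66
Landed cost (A) = invoice 431914.24 + 5503.66 + duty 52151.65 = 489569.55
Supplier B (EXW):
CIF value = EXW price + inland to port + export clearance + origin terminal + freight + insurance = 446755.93 + 1063.12 + 66.42 + 715.46 + 2579.00 + 103.84 = 451283.77
Import duty = 451283.77 × 12% = 54154.05
Buyer bears (B): 1063.12 + 66.42 + 715.46 + 2579.00 + 103.84 + 829.77 + 436.94 + 1554.11 = 7348.66
Landed cost (B) = invoice 446755.93 + 7348.66 + duty 54154.05 = 508258.64
Difference = |489569.55 − 508258.64| = 18689.09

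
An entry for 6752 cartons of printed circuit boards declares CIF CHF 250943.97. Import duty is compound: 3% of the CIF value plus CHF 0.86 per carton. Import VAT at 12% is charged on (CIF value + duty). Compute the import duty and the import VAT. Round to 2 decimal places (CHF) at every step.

Import duty: CHF 13335.04; import VAT: CHF 31713.48

Ad valorem component: 250943.97 × 3% = 7528.32
Specific component: 6752 × 0.86 = 5806.72
Import duty = 7528.32 + 5806.72 = 13335.04
VAT base = CIF + duty = 250943.97 + 13335.04 = 264279.01
Import VAT = 264279.01 × 12% = 31713.48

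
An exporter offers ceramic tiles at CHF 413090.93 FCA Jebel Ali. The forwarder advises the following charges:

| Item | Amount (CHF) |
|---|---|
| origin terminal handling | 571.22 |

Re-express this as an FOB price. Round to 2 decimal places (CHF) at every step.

FOB price: CHF 413662.15

From FCA to FOB, the seller additionally bears: origin terminal.
FOB price = 413090.93 + 571.22 = 413662.15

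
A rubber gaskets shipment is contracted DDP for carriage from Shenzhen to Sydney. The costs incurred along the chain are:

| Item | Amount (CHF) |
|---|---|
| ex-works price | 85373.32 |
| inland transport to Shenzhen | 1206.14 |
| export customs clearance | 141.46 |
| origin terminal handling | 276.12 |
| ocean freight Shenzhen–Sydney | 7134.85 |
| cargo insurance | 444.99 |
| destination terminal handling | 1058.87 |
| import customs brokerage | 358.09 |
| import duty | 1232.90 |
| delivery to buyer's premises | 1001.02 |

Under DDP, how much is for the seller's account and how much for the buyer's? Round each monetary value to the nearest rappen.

DDP: the seller bears all costs including import duty.
Seller's account: goods 85373.32 + inland to port 1206.14 + export clearance 141.46 + origin terminal 276.12 + freight 7134.85 + insurance 444.99 + destination terminal 1058.87 + brokerage 358.09 + duty 1232.90 + delivery 1001.02 = 98227.76
Buyer's account: 0.00

Seller: CHF 98227.76; buyer: CHF 0.00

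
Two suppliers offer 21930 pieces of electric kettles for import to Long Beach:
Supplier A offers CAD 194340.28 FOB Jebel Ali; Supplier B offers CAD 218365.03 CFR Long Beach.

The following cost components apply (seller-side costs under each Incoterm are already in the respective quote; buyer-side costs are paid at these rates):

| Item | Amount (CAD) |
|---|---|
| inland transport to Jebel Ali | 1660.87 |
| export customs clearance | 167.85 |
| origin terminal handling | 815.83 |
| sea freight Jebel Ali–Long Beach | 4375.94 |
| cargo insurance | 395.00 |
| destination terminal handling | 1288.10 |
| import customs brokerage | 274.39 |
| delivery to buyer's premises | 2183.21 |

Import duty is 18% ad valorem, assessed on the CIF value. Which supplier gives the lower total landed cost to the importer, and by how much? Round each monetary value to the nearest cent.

Supplier A (FOB):
CIF value = FOB price + freight + insurance = 194340.28 + 4375.94 + 395.00 = 199111.22
Import duty = 199111.22 × 18% = 35840.02
Buyer bears (A): 4375.94 + 395.00 + 1288.10 + 274.39 + 2183.21 = 8516.64
Landed cost (A) = invoice 194340.28 + 8516.64 + duty 35840.02 = 238696.94
Supplier B (CFR):
CIF value = CFR price + insurance = 218365.03 + 395.00 = 218760.03
Import duty = 218760.03 × 18% = 39376.81
Buyer bears (B): 395.00 + 1288.10 + 274.39 + 2183.21 = 4140.70
Landed cost (B) = invoice 218365.03 + 4140.70 + duty 39376.81 = 261882.54
Difference = |238696.94 − 261882.54| = 23185.60

Supplier A is cheaper by CAD 23185.60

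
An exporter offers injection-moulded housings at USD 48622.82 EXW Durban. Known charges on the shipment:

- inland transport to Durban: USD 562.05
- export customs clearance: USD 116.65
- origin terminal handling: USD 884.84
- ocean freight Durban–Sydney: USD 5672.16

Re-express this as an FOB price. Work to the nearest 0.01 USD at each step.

Not relevant to the conversion: freight — on the buyer under both terms; not part of either seller's price.
From EXW to FOB, the seller additionally bears: inland to port, export clearance, origin terminal.
FOB price = 48622.82 + 562.05 + 116.65 + 884.84 = 50186.36

FOB price: USD 50186.36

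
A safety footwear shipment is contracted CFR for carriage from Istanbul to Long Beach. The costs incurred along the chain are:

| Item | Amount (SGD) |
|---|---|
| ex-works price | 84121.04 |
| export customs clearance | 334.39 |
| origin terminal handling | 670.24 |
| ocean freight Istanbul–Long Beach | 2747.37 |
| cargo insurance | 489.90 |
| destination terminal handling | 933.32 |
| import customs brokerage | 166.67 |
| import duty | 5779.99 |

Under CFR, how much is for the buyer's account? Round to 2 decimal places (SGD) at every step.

CFR: the seller pays costs through ocean freight to the destination port, but not insurance.
Seller's account: goods 84121.04 + export clearance 334.39 + origin terminal 670.24 + freight 2747.37 = 87873.04
Buyer's account: insurance 489.90 + destination terminal 933.32 + brokerage 166.67 + duty 5779.99 = 7369.88

Buyer's account: SGD 7369.88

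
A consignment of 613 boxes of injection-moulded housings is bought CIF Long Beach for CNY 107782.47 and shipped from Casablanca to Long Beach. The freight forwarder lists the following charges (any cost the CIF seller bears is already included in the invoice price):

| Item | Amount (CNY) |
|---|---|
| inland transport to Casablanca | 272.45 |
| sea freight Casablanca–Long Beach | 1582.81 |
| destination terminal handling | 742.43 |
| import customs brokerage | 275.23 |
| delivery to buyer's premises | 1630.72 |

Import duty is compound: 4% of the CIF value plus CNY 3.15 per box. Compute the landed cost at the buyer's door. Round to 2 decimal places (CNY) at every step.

Total landed cost: CNY 116673.10

CIF: the seller pays costs through ocean freight and marine insurance to the destination port.
Already in the invoice (seller's account under CIF): inland to port, freight — exclude.
The CIF price already equals the CIF value: 107782.47
Ad valorem component: 107782.47 × 4% = 4311.30
Specific component: 613 × 3.15 = 1930.95
Import duty = 4311.30 + 1930.95 = 6242.25
Buyer bears: destination terminal 742.43 + brokerage 275.23 + delivery 1630.72 + duty 6242.25 = 8890.63
Landed cost = invoice 107782.47 + 8890.63 = 116673.10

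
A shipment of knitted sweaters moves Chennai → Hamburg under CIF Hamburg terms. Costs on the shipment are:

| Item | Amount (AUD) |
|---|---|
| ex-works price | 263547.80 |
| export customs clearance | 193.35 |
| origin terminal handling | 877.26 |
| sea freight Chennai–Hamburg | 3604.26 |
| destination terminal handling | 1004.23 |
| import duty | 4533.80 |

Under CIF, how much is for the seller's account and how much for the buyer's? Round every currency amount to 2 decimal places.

CIF: the seller pays costs through ocean freight and marine insurance to the destination port.
Seller's account: goods 263547.80 + export clearance 193.35 + origin terminal 877.26 + freight 3604.26 = 268222.67
Buyer's account: destination terminal 1004.23 + duty 4533.80 = 5538.03

Seller: AUD 268222.67; buyer: AUD 5538.03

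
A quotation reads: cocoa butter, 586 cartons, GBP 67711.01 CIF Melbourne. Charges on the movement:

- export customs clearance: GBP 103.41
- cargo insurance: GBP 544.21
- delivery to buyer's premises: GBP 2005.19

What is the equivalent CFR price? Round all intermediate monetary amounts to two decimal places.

CFR price: GBP 67166.80

Not relevant to the conversion: export clearance — on the seller under both CIF and CFR; already in the CIF price and stays in the CFR price. delivery — on the buyer under both terms; not part of either seller's price.
From CIF to CFR, the seller no longer bears: insurance.
CFR price = 67711.01 − 544.21 = 67166.80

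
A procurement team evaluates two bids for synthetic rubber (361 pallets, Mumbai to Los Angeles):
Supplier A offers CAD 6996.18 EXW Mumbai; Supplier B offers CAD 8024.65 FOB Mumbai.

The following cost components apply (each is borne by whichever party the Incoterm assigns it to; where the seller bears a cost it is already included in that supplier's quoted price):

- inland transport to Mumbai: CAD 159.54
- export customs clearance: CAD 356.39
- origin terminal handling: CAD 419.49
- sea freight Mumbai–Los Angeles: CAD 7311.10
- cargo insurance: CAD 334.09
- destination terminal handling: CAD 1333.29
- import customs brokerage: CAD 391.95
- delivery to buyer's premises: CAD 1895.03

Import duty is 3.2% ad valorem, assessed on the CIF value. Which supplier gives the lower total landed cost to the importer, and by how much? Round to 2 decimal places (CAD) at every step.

Supplier A (EXW):
CIF value = EXW price + inland to port + export clearance + origin terminal + freight + insurance = 6996.18 + 159.54 + 356.39 + 419.49 + 7311.10 + 334.09 = 15576.79
Import duty = 15576.79 × 3.2% = 498.46
Buyer bears (A): 159.54 + 356.39 + 419.49 + 7311.10 + 334.09 + 1333.29 + 391.95 + 1895.03 = 12200.88
Landed cost (A) = invoice 6996.18 + 12200.88 + duty 498.46 = 19695.52
Supplier B (FOB):
CIF value = FOB price + freight + insurance = 8024.65 + 7311.10 + 334.09 = 15669.84
Import duty = 15669.84 × 3.2% = 501.43
Buyer bears (B): 7311.10 + 334.09 + 1333.29 + 391.95 + 1895.03 = 11265.46
Landed cost (B) = invoice 8024.65 + 11265.46 + duty 501.43 = 19791.54
Difference = |19695.52 − 19791.54| = 96.02

Supplier A is cheaper by CAD 96.02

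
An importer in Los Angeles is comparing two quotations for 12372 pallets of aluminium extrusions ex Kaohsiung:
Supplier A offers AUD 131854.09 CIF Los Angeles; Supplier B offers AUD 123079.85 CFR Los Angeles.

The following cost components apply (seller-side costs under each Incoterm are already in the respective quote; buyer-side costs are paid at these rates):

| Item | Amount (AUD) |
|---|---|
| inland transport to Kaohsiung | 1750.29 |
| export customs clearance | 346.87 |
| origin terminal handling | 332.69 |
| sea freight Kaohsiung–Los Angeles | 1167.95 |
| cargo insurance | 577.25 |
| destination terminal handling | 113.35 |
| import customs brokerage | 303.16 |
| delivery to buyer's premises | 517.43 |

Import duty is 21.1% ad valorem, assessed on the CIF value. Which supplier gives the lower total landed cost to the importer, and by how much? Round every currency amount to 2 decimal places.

Supplier A (CIF):
The CIF price already equals the CIF value: 131854.09
Import duty = 131854.09 × 21.1% = 27821.21
Buyer bears (A): 113.35 + 303.16 + 517.43 = 933.94
Landed cost (A) = invoice 131854.09 + 933.94 + duty 27821.21 = 160609.24
Supplier B (CFR):
CIF value = CFR price + insurance = 123079.85 + 577.25 = 123657.10
Import duty = 123657.10 × 21.1% = 26091.65
Buyer bears (B): 577.25 + 113.35 + 303.16 + 517.43 = 1511.19
Landed cost (B) = invoice 123079.85 + 1511.19 + duty 26091.65 = 150682.69
Difference = |160609.24 − 150682.69| = 9926.55

Supplier B is cheaper by AUD 9926.55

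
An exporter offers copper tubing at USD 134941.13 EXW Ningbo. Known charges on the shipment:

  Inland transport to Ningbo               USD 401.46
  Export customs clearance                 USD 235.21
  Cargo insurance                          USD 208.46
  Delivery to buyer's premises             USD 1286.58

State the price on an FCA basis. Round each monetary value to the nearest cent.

FCA price: USD 135577.80

Not relevant to the conversion: insurance, delivery — on the buyer under both terms; not part of either seller's price.
From EXW to FCA, the seller additionally bears: inland to port, export clearance.
FCA price = 134941.13 + 401.46 + 235.21 = 135577.80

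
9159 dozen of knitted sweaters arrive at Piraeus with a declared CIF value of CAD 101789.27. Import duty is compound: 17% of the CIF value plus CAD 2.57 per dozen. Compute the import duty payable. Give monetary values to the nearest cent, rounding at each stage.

Ad valorem component: 101789.27 × 17% = 17304.18
Specific component: 9159 × 2.57 = 23538.63
Import duty = 17304.18 + 23538.63 = 40842.81

Import duty: CAD 40842.81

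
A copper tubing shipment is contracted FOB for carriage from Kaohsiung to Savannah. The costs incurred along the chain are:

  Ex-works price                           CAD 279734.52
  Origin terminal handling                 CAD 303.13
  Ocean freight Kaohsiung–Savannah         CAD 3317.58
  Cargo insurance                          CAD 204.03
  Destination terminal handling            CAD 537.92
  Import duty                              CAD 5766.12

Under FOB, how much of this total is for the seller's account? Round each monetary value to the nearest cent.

Seller's account: CAD 280037.65

FOB: the seller bears costs until goods are on board at the origin port; the buyer bears freight, insurance and all costs thereafter.
Seller's account: goods 279734.52 + origin terminal 303.13 = 280037.65
Buyer's account: freight 3317.58 + insurance 204.03 + destination terminal 537.92 + duty 5766.12 = 9825.65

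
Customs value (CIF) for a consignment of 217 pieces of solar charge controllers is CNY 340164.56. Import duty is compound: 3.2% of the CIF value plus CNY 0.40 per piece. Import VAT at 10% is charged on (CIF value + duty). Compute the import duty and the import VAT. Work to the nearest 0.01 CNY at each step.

Import duty: CNY 10972.07; import VAT: CNY 35113.66

Ad valorem component: 340164.56 × 3.2% = 10885.27
Specific component: 217 × 0.40 = 86.80
Import duty = 10885.27 + 86.80 = 10972.07
VAT base = CIF + duty = 340164.56 + 10972.07 = 351136.63
Import VAT = 351136.63 × 10% = 35113.66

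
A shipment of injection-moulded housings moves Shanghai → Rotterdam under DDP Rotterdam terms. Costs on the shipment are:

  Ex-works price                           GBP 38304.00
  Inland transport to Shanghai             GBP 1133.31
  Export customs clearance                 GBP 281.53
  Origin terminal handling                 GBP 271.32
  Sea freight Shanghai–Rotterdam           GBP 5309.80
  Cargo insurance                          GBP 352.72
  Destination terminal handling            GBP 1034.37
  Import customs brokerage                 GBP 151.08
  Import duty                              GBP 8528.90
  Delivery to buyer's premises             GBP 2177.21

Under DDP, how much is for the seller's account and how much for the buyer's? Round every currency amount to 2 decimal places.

Seller: GBP 57544.24; buyer: GBP 0.00

DDP: the seller bears all costs including import duty.
Seller's account: goods 38304.00 + inland to port 1133.31 + export clearance 281.53 + origin terminal 271.32 + freight 5309.80 + insurance 352.72 + destination terminal 1034.37 + brokerage 151.08 + duty 8528.90 + delivery 2177.21 = 57544.24
Buyer's account: 0.00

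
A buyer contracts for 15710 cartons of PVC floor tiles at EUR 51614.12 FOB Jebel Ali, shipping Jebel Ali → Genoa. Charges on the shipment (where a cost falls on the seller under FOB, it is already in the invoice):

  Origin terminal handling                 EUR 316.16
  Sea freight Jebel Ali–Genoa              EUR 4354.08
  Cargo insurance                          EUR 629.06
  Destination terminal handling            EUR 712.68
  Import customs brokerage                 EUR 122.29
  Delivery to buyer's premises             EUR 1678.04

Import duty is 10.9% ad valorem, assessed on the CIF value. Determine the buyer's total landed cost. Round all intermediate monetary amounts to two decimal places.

Total landed cost: EUR 65279.37

FOB: the seller bears costs until goods are on board at the origin port; the buyer bears freight, insurance and all costs thereafter.
Already in the invoice (seller's account under FOB): origin terminal — exclude.
CIF value = FOB price + freight + insurance = 51614.12 + 4354.08 + 629.06 = 56597.26
Import duty = 56597.26 × 10.9% = 6169.10
Buyer bears: freight 4354.08 + insurance 629.06 + destination terminal 712.68 + brokerage 122.29 + delivery 1678.04 + duty 6169.10 = 13665.25
Landed cost = invoice 51614.12 + 13665.25 = 65279.37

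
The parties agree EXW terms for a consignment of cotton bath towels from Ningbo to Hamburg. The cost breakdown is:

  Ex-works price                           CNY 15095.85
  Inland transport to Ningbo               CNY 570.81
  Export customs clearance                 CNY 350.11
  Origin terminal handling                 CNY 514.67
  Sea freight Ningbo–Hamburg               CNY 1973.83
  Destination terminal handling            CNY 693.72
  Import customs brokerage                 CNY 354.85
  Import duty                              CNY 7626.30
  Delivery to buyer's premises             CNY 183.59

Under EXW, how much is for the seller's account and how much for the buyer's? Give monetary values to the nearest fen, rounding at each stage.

Seller: CNY 15095.85; buyer: CNY 12267.88

EXW: the seller makes goods available at their premises; the buyer bears all onward costs.
Seller's account: goods 15095.85 = 15095.85
Buyer's account: inland to port 570.81 + export clearance 350.11 + origin terminal 514.67 + freight 1973.83 + destination terminal 693.72 + brokerage 354.85 + duty 7626.30 + delivery 183.59 = 12267.88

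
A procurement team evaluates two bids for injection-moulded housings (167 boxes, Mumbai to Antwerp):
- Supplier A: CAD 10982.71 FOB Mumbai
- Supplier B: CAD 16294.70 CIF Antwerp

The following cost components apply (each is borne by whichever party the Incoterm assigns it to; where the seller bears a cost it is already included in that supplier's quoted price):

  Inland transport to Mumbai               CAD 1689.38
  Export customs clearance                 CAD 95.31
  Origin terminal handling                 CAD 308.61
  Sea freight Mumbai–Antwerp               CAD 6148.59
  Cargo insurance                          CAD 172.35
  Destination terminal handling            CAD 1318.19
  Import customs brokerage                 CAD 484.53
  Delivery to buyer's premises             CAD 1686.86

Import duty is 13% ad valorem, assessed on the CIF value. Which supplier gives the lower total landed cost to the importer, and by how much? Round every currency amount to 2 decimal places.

Supplier A (FOB):
CIF value = FOB price + freight + insurance = 10982.71 + 6148.59 + 172.35 = 17303.65
Import duty = 17303.65 × 13% = 2249.47
Buyer bears (A): 6148.59 + 172.35 + 1318.19 + 484.53 + 1686.86 = 9810.52
Landed cost (A) = invoice 10982.71 + 9810.52 + duty 2249.47 = 23042.70
Supplier B (CIF):
The CIF price already equals the CIF value: 16294.70
Import duty = 16294.70 × 13% = 2118.31
Buyer bears (B): 1318.19 + 484.53 + 1686.86 = 3489.58
Landed cost (B) = invoice 16294.70 + 3489.58 + duty 2118.31 = 21902.59
Difference = |23042.70 − 21902.59| = 1140.11

Supplier B is cheaper by CAD 1140.11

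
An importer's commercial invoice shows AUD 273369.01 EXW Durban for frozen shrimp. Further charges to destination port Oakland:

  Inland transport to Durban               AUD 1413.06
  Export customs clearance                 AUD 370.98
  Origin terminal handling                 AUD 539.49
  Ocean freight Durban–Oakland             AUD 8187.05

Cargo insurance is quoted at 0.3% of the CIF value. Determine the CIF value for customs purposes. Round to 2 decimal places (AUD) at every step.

CIF value: AUD 284733.79

Let C be the CIF value. C = EXW price + pre-shipment costs + freight + 0.3% × C
C − 0.3% × C = 273369.01 + 1413.06 + 370.98 + 539.49 + 8187.05
0.997 × C = 283879.59
C = 283879.59 / 0.997 = 284733.79
Insurance premium = 0.3% × 284733.79 = 854.20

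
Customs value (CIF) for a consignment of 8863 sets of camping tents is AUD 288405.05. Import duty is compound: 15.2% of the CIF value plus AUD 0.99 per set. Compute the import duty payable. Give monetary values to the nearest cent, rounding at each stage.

Import duty: AUD 52611.94

Ad valorem component: 288405.05 × 15.2% = 43837.57
Specific component: 8863 × 0.99 = 8774.37
Import duty = 43837.57 + 8774.37 = 52611.94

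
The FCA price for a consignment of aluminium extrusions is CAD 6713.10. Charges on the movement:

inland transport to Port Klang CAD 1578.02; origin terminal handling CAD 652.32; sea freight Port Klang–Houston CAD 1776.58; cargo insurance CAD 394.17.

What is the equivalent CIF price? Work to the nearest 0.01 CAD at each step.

CIF price: CAD 9536.17

Not relevant to the conversion: inland to port — on the seller under both FCA and CIF; already in the FCA price and stays in the CIF price.
From FCA to CIF, the seller additionally bears: origin terminal, freight, insurance.
CIF price = 6713.10 + 652.32 + 1776.58 + 394.17 = 9536.17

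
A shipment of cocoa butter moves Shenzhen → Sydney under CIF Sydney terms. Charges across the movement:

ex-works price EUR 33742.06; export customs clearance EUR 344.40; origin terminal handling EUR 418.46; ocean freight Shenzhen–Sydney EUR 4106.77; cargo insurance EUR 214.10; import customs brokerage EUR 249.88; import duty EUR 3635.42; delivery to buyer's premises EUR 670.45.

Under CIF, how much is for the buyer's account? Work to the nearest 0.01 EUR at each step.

Buyer's account: EUR 4555.75

CIF: the seller pays costs through ocean freight and marine insurance to the destination port.
Seller's account: goods 33742.06 + export clearance 344.40 + origin terminal 418.46 + freight 4106.77 + insurance 214.10 = 38825.79
Buyer's account: brokerage 249.88 + duty 3635.42 + delivery 670.45 = 4555.75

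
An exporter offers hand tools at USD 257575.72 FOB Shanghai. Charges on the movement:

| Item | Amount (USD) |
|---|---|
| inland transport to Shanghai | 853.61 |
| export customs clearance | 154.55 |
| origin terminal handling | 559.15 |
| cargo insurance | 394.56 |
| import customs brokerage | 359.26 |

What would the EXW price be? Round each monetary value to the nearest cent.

Not relevant to the conversion: insurance, brokerage — on the buyer under both terms; not part of either seller's price.
From FOB to EXW, the seller no longer bears: inland to port, export clearance, origin terminal.
EXW price = 257575.72 − 853.61 − 154.55 − 559.15 = 256008.41

EXW price: USD 256008.41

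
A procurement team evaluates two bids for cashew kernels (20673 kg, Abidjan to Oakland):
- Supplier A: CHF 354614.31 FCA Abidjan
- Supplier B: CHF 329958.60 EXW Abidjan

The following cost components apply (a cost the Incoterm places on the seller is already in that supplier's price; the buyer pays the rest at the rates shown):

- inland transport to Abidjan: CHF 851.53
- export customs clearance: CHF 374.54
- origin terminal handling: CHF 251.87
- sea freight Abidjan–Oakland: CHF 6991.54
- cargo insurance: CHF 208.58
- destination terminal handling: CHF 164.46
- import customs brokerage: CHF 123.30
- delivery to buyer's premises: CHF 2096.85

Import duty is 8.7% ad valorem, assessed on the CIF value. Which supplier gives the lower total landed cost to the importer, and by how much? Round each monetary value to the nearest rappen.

Supplier B is cheaper by CHF 25468.02

Supplier A (FCA):
CIF value = FCA price + origin terminal + freight + insurance = 354614.31 + 251.87 + 6991.54 + 208.58 = 362066.30
Import duty = 362066.30 × 8.7% = 31499.77
Buyer bears (A): 251.87 + 6991.54 + 208.58 + 164.46 + 123.30 + 2096.85 = 9836.60
Landed cost (A) = invoice 354614.31 + 9836.60 + duty 31499.77 = 395950.68
Supplier B (EXW):
CIF value = EXW price + inland to port + export clearance + origin terminal + freight + insurance = 329958.60 + 851.53 + 374.54 + 251.87 + 6991.54 + 208.58 = 338636.66
Import duty = 338636.66 × 8.7% = 29461.39
Buyer bears (B): 851.53 + 374.54 + 251.87 + 6991.54 + 208.58 + 164.46 + 123.30 + 2096.85 = 11062.67
Landed cost (B) = invoice 329958.60 + 11062.67 + duty 29461.39 = 370482.66
Difference = |395950.68 − 370482.66| = 25468.02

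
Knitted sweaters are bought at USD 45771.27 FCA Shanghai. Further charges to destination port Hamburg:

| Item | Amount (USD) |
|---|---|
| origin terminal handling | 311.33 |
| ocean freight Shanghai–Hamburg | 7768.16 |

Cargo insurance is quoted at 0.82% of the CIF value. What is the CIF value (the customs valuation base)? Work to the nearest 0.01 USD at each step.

CIF value: USD 54295.99

Let C be the CIF value. C = FCA price + pre-shipment costs + freight + 0.82% × C
C − 0.82% × C = 45771.27 + 311.33 + 7768.16
0.9918 × C = 53850.76
C = 53850.76 / 0.9918 = 54295.99
Insurance premium = 0.82% × 54295.99 = 445.23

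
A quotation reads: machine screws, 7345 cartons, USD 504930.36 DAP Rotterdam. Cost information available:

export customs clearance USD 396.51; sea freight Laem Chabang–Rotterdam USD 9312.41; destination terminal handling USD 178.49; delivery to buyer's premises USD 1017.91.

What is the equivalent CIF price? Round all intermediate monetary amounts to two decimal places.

CIF price: USD 503733.96

Not relevant to the conversion: freight, export clearance — on the seller under both DAP and CIF; already in the DAP price and stays in the CIF price.
From DAP to CIF, the seller no longer bears: destination terminal, delivery.
CIF price = 504930.36 − 178.49 − 1017.91 = 503733.96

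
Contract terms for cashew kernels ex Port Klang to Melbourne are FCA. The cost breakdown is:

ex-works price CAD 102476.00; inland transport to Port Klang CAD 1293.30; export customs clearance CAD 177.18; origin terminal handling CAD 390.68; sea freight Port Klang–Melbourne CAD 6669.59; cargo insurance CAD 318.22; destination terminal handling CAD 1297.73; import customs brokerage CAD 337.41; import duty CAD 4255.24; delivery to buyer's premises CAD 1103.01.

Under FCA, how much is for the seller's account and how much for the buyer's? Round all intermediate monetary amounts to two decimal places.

Seller: CAD 103946.48; buyer: CAD 14371.88

FCA: the seller delivers export-cleared goods to the carrier; the buyer bears costs from that point.
Seller's account: goods 102476.00 + inland to port 1293.30 + export clearance 177.18 = 103946.48
Buyer's account: origin terminal 390.68 + freight 6669.59 + insurance 318.22 + destination terminal 1297.73 + brokerage 337.41 + duty 4255.24 + delivery 1103.01 = 14371.88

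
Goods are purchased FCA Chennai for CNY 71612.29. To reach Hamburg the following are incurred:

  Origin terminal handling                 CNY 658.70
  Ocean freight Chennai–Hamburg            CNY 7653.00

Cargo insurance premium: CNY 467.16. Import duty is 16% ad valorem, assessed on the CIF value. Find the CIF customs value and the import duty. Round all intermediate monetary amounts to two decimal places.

CIF value: CNY 80391.15; import duty: CNY 12862.58

CIF = FCA price + pre-shipment costs + freight + insurance
CIF = 71612.29 + 658.70 + 7653.00 + 467.16 = 80391.15
Import duty = 80391.15 × 16% = 12862.58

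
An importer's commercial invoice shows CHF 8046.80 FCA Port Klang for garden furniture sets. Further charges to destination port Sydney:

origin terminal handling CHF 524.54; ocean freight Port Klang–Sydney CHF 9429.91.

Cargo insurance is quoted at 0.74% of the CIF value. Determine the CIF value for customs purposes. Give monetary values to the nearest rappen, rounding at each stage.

CIF value: CHF 18135.45

Let C be the CIF value. C = FCA price + pre-shipment costs + freight + 0.74% × C
C − 0.74% × C = 8046.80 + 524.54 + 9429.91
0.9926 × C = 18001.25
C = 18001.25 / 0.9926 = 18135.45
Insurance premium = 0.74% × 18135.45 = 134.20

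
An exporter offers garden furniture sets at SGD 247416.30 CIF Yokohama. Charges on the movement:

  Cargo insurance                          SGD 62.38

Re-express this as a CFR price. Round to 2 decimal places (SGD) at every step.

From CIF to CFR, the seller no longer bears: insurance.
CFR price = 247416.30 − 62.38 = 247353.92

CFR price: SGD 247353.92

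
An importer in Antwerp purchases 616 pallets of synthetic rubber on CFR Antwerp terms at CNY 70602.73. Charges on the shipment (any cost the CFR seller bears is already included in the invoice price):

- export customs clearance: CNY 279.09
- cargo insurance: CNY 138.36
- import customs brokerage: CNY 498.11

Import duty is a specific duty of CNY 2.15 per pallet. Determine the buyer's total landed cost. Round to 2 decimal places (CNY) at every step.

CFR: the seller pays costs through ocean freight to the destination port, but not insurance.
Already in the invoice (seller's account under CFR): export clearance — exclude.
CIF value = CFR price + insurance = 70602.73 + 138.36 = 70741.09
Import duty = 616 × 2.15 = 1324.40
Buyer bears: insurance 138.36 + brokerage 498.11 + duty 1324.40 = 1960.87
Landed cost = invoice 70602.73 + 1960.87 = 72563.60

Total landed cost: CNY 72563.60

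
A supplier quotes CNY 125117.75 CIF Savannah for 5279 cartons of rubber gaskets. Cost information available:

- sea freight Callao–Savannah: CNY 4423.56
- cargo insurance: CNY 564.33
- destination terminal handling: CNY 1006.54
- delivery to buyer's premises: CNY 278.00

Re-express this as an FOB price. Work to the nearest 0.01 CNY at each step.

FOB price: CNY 120129.86

Not relevant to the conversion: destination terminal, delivery — on the buyer under both terms; not part of either seller's price.
From CIF to FOB, the seller no longer bears: freight, insurance.
FOB price = 125117.75 − 4423.56 − 564.33 = 120129.86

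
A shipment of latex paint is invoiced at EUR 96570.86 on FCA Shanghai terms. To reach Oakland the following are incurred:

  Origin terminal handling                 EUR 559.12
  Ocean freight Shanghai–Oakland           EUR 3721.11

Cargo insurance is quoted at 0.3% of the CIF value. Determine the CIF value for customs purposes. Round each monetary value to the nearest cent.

Let C be the CIF value. C = FCA price + pre-shipment costs + freight + 0.3% × C
C − 0.3% × C = 96570.86 + 559.12 + 3721.11
0.997 × C = 100851.09
C = 100851.09 / 0.997 = 101154.55
Insurance premium = 0.3% × 101154.55 = 303.46

CIF value: EUR 101154.55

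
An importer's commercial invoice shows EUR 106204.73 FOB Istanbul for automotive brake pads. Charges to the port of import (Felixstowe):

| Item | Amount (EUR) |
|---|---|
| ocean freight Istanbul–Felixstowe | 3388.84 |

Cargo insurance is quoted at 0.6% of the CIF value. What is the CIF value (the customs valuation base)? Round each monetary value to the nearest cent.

CIF value: EUR 110255.10

Let C be the CIF value. C = FOB price + freight + 0.6% × C
C − 0.6% × C = 106204.73 + 3388.84
0.994 × C = 109593.57
C = 109593.57 / 0.994 = 110255.10
Insurance premium = 0.6% × 110255.10 = 661.53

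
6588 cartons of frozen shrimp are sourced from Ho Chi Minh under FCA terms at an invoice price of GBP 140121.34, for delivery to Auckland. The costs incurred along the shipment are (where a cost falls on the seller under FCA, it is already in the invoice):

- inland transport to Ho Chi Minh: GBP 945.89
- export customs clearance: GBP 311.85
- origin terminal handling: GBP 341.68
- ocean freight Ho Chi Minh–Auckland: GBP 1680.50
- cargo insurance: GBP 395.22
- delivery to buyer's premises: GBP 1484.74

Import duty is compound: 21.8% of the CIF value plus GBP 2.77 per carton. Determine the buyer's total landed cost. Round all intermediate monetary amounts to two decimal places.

Total landed cost: GBP 193345.69

FCA: the seller delivers export-cleared goods to the carrier; the buyer bears costs from that point.
Already in the invoice (seller's account under FCA): inland to port, export clearance — exclude.
CIF value = FCA price + origin terminal + freight + insurance = 140121.34 + 341.68 + 1680.50 + 395.22 = 142538.74
Ad valorem component: 142538.74 × 21.8% = 31073.45
Specific component: 6588 × 2.77 = 18248.76
Import duty = 31073.45 + 18248.76 = 49322.21
Buyer bears: origin terminal 341.68 + freight 1680.50 + insurance 395.22 + delivery 1484.74 + duty 49322.21 = 53224.35
Landed cost = invoice 140121.34 + 53224.35 = 193345.69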